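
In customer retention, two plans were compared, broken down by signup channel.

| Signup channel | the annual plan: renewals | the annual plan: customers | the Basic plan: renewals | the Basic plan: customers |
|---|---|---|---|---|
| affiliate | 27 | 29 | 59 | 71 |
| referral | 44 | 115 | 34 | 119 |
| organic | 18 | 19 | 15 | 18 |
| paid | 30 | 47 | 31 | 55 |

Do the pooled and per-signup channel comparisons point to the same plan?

Yes

Affiliate: the annual plan 27/29 = 93.1%, the Basic plan 59/71 = 83.1% → the annual plan
Referral: the annual plan 44/115 = 38.3%, the Basic plan 34/119 = 28.6% → the annual plan
Organic: the annual plan 18/19 = 94.7%, the Basic plan 15/18 = 83.3% → the annual plan
Paid: the annual plan 30/47 = 63.8%, the Basic plan 31/55 = 56.4% → the annual plan
Overall: the annual plan 119/210 = 56.7%, the Basic plan 139/263 = 52.9% → the annual plan
The annual plan wins overall and in every signup group — no reversal.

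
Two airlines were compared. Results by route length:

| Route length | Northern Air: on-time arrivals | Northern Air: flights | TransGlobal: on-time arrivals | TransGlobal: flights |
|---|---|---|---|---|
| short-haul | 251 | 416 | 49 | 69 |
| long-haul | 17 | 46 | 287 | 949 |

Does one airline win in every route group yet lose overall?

No

Short-haul: Northern Air 251/416 = 60.3%, TransGlobal 49/69 = 71.0% → TransGlobal
Long-haul: Northern Air 17/46 = 37.0%, TransGlobal 287/949 = 30.2% → Northern Air
Overall: Northern Air 268/462 = 58.0%, TransGlobal 336/1018 = 33.0% → Northern Air
Neither sweeps: Northern Air wins 1 of 2 groups, TransGlobal wins 1. Northern Air wins overall but not every group — no Simpson reversal.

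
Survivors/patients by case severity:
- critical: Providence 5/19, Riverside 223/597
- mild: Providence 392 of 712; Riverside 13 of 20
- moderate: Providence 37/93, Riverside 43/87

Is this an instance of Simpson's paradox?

Critical: Providence 5/19 = 26.3%, Riverside 223/597 = 37.4% → Riverside
Mild: Providence 392/712 = 55.1%, Riverside 13/20 = 65.0% → Riverside
Moderate: Providence 37/93 = 39.8%, Riverside 43/87 = 49.4% → Riverside
Overall: Providence 434/824 = 52.7%, Riverside 279/704 = 39.6% → Providence
Riverside wins each case group but Providence wins overall — the comparison reverses. Riverside's patients skew toward critical, which has a lower base rate.

Yes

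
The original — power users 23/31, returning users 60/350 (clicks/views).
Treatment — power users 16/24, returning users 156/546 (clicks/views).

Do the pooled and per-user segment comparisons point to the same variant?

No

Power users: the original 23/31 = 74.2%, Treatment 16/24 = 66.7% → the original
Returning users: the original 60/350 = 17.1%, Treatment 156/546 = 28.6% → Treatment
Overall: the original 83/381 = 21.8%, Treatment 172/570 = 30.2% → Treatment
Neither sweeps: the original wins 1 of 2 groups, Treatment wins 1. Treatment wins overall but not every group — no Simpson reversal.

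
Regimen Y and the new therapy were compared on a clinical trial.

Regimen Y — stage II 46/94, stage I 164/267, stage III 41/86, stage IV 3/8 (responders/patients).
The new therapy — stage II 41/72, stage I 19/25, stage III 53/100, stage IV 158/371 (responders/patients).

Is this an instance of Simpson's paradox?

Yes

Stage II: Regimen Y 46/94 = 48.9%, the new therapy 41/72 = 56.9% → the new therapy
Stage I: Regimen Y 164/267 = 61.4%, the new therapy 19/25 = 76.0% → the new therapy
Stage III: Regimen Y 41/86 = 47.7%, the new therapy 53/100 = 53.0% → the new therapy
Stage IV: Regimen Y 3/8 = 37.5%, the new therapy 158/371 = 42.6% → the new therapy
Overall: Regimen Y 254/455 = 55.8%, the new therapy 271/568 = 47.7% → Regimen Y
The new therapy wins each disease group but Regimen Y wins overall — the comparison reverses. The new therapy's patients skew toward stage IV, which has a lower base rate.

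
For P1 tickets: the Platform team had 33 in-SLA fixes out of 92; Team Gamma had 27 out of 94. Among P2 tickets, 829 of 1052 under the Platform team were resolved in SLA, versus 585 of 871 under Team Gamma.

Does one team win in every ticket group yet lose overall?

P1: the Platform team 33/92 = 35.9%, Team Gamma 27/94 = 28.7% → the Platform team
P2: the Platform team 829/1052 = 78.8%, Team Gamma 585/871 = 67.2% → the Platform team
Overall: the Platform team 862/1144 = 75.3%, Team Gamma 612/965 = 63.4% → the Platform team
The Platform team wins overall and in every ticket group — no reversal.

No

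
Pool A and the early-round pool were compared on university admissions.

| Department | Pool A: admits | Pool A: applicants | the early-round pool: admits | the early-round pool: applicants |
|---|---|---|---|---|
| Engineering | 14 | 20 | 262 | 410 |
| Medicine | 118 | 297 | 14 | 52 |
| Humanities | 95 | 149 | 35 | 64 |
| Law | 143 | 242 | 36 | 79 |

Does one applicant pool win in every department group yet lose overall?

Engineering: Pool A 14/20 = 70.0%, the early-round pool 262/410 = 63.9% → Pool A
Medicine: Pool A 118/297 = 39.7%, the early-round pool 14/52 = 26.9% → Pool A
Humanities: Pool A 95/149 = 63.8%, the early-round pool 35/64 = 54.7% → Pool A
Law: Pool A 143/242 = 59.1%, the early-round pool 36/79 = 45.6% → Pool A
Overall: Pool A 370/708 = 52.3%, the early-round pool 347/605 = 57.4% → the early-round pool
Pool A wins each department group but the early-round pool wins overall — the comparison reverses. Pool A's applicants skew toward Medicine, which has a lower base rate.

Yes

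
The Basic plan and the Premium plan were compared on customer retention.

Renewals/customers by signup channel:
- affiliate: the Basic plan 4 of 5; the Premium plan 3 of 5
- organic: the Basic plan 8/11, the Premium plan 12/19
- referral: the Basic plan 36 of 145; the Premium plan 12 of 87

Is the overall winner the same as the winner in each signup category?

Yes

Affiliate: the Basic plan 4/5 = 80.0%, the Premium plan 3/5 = 60.0% → the Basic plan
Organic: the Basic plan 8/11 = 72.7%, the Premium plan 12/19 = 63.2% → the Basic plan
Referral: the Basic plan 36/145 = 24.8%, the Premium plan 12/87 = 13.8% → the Basic plan
Overall: the Basic plan 48/161 = 29.8%, the Premium plan 27/111 = 24.3% → the Basic plan
The Basic plan wins overall and in every signup group — no reversal.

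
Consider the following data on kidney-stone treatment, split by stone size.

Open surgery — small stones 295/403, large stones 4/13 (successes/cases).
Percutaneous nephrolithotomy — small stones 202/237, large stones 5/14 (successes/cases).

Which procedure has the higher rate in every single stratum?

Small stones: open surgery 295/403 = 73.2%, percutaneous nephrolithotomy 202/237 = 85.2% → percutaneous nephrolithotomy
Large stones: open surgery 4/13 = 30.8%, percutaneous nephrolithotomy 5/14 = 35.7% → percutaneous nephrolithotomy
Percutaneous nephrolithotomy has the higher rate in both groups.

percutaneous nephrolithotomy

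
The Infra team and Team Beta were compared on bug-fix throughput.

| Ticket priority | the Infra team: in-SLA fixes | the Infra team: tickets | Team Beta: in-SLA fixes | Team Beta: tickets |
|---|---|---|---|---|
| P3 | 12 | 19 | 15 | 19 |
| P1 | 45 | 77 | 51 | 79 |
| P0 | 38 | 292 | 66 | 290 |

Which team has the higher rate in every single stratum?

Team Beta

P3: the Infra team 12/19 = 63.2%, Team Beta 15/19 = 78.9% → Team Beta
P1: the Infra team 45/77 = 58.4%, Team Beta 51/79 = 64.6% → Team Beta
P0: the Infra team 38/292 = 13.0%, Team Beta 66/290 = 22.8% → Team Beta
Team Beta has the higher rate in all 3 groups.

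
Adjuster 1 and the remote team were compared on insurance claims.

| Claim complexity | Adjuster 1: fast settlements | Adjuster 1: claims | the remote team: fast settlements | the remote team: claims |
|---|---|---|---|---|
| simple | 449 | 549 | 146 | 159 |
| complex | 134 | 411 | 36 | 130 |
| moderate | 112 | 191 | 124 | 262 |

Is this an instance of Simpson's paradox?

No

Simple: Adjuster 1 449/549 = 81.8%, the remote team 146/159 = 91.8% → the remote team
Complex: Adjuster 1 134/411 = 32.6%, the remote team 36/130 = 27.7% → Adjuster 1
Moderate: Adjuster 1 112/191 = 58.6%, the remote team 124/262 = 47.3% → Adjuster 1
Overall: Adjuster 1 695/1151 = 60.4%, the remote team 306/551 = 55.5% → Adjuster 1
Neither sweeps: Adjuster 1 wins 2 of 3 groups, the remote team wins 1. Adjuster 1 wins overall but not every group — no Simpson reversal.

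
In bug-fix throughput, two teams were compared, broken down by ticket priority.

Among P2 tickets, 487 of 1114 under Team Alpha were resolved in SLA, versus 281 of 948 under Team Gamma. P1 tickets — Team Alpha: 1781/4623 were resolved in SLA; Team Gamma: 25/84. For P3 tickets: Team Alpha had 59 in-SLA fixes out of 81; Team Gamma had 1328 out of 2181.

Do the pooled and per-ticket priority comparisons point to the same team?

No

P2: Team Alpha 487/1114 = 43.7%, Team Gamma 281/948 = 29.6% → Team Alpha
P1: Team Alpha 1781/4623 = 38.5%, Team Gamma 25/84 = 29.8% → Team Alpha
P3: Team Alpha 59/81 = 72.8%, Team Gamma 1328/2181 = 60.9% → Team Alpha
Overall: Team Alpha 2327/5818 = 40.0%, Team Gamma 1634/3213 = 50.9% → Team Gamma
Team Alpha wins each ticket group but Team Gamma wins overall — the comparison reverses. Team Alpha's tickets skew toward P1, which has a lower base rate.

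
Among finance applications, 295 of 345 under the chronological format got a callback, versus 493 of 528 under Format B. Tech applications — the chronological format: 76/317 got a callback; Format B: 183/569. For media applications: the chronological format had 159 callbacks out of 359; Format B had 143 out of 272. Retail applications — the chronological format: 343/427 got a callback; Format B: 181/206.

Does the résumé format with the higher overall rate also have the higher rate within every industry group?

Yes

Finance: the chronological format 295/345 = 85.5%, Format B 493/528 = 93.4% → Format B
Tech: the chronological format 76/317 = 24.0%, Format B 183/569 = 32.2% → Format B
Media: the chronological format 159/359 = 44.3%, Format B 143/272 = 52.6% → Format B
Retail: the chronological format 343/427 = 80.3%, Format B 181/206 = 87.9% → Format B
Overall: the chronological format 873/1448 = 60.3%, Format B 1000/1575 = 63.5% → Format B
Format B wins overall and in every industry group — no reversal.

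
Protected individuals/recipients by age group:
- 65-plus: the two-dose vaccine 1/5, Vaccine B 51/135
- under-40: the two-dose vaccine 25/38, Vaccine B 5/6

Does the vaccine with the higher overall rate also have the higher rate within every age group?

No

65-plus: the two-dose vaccine 1/5 = 20.0%, Vaccine B 51/135 = 37.8% → Vaccine B
Under-40: the two-dose vaccine 25/38 = 65.8%, Vaccine B 5/6 = 83.3% → Vaccine B
Overall: the two-dose vaccine 26/43 = 60.5%, Vaccine B 56/141 = 39.7% → the two-dose vaccine
Vaccine B wins each age group but the two-dose vaccine wins overall — the comparison reverses. Vaccine B's recipients skew toward 65-plus, which has a lower base rate.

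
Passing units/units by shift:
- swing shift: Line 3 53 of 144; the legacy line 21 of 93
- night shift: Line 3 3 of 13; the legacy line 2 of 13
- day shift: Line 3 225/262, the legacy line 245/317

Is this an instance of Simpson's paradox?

No

Swing shift: Line 3 53/144 = 36.8%, the legacy line 21/93 = 22.6% → Line 3
Night shift: Line 3 3/13 = 23.1%, the legacy line 2/13 = 15.4% → Line 3
Day shift: Line 3 225/262 = 85.9%, the legacy line 245/317 = 77.3% → Line 3
Overall: Line 3 281/419 = 67.1%, the legacy line 268/423 = 63.4% → Line 3
Line 3 wins overall and in every shift group — no reversal.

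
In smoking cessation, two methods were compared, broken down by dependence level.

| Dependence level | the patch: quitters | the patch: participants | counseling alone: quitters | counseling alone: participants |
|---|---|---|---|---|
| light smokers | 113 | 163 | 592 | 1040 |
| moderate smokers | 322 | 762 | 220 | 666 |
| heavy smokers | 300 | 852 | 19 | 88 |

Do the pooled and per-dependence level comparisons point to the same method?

No

Light smokers: the patch 113/163 = 69.3%, counseling alone 592/1040 = 56.9% → the patch
Moderate smokers: the patch 322/762 = 42.3%, counseling alone 220/666 = 33.0% → the patch
Heavy smokers: the patch 300/852 = 35.2%, counseling alone 19/88 = 21.6% → the patch
Overall: the patch 735/1777 = 41.4%, counseling alone 831/1794 = 46.3% → counseling alone
The patch wins each dependence group but counseling alone wins overall — the comparison reverses. The patch's participants skew toward heavy smokers, which has a lower base rate.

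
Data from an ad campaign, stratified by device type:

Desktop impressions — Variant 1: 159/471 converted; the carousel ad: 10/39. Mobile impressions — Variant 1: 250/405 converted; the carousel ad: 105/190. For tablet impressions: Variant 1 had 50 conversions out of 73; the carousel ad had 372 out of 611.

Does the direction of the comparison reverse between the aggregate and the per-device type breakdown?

Yes

Desktop: Variant 1 159/471 = 33.8%, the carousel ad 10/39 = 25.6% → Variant 1
Mobile: Variant 1 250/405 = 61.7%, the carousel ad 105/190 = 55.3% → Variant 1
Tablet: Variant 1 50/73 = 68.5%, the carousel ad 372/611 = 60.9% → Variant 1
Overall: Variant 1 459/949 = 48.4%, the carousel ad 487/840 = 58.0% → the carousel ad
Variant 1 wins each device group but the carousel ad wins overall — the comparison reverses. Variant 1's impressions skew toward desktop, which has a lower base rate.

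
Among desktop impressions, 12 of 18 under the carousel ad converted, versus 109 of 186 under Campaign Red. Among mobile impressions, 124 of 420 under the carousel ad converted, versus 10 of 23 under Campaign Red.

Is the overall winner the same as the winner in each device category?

No

Desktop: the carousel ad 12/18 = 66.7%, Campaign Red 109/186 = 58.6% → the carousel ad
Mobile: the carousel ad 124/420 = 29.5%, Campaign Red 10/23 = 43.5% → Campaign Red
Overall: the carousel ad 136/438 = 31.1%, Campaign Red 119/209 = 56.9% → Campaign Red
Neither sweeps: the carousel ad wins 1 of 2 groups, Campaign Red wins 1. Campaign Red wins overall but not every group — no Simpson reversal.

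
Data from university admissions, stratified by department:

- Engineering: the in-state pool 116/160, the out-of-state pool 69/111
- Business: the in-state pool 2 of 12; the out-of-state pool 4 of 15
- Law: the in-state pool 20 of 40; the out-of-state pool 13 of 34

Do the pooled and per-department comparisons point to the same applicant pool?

No

Engineering: the in-state pool 116/160 = 72.5%, the out-of-state pool 69/111 = 62.2% → the in-state pool
Business: the in-state pool 2/12 = 16.7%, the out-of-state pool 4/15 = 26.7% → the out-of-state pool
Law: the in-state pool 20/40 = 50.0%, the out-of-state pool 13/34 = 38.2% → the in-state pool
Overall: the in-state pool 138/212 = 65.1%, the out-of-state pool 86/160 = 53.8% → the in-state pool
Neither sweeps: the in-state pool wins 2 of 3 groups, the out-of-state pool wins 1. The in-state pool wins overall but not every group — no Simpson reversal.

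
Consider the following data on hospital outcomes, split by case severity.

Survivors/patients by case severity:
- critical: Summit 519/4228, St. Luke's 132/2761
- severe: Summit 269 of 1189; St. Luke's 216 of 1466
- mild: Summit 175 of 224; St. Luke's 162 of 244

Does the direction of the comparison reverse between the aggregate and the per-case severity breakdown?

No

Critical: Summit 519/4228 = 12.3%, St. Luke's 132/2761 = 4.8% → Summit
Severe: Summit 269/1189 = 22.6%, St. Luke's 216/1466 = 14.7% → Summit
Mild: Summit 175/224 = 78.1%, St. Luke's 162/244 = 66.4% → Summit
Overall: Summit 963/5641 = 17.1%, St. Luke's 510/4471 = 11.4% → Summit
Summit wins overall and in every case group — no reversal.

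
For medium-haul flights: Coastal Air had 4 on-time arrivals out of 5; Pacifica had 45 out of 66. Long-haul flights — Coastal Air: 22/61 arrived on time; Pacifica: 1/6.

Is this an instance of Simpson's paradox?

Yes

Medium-haul: Coastal Air 4/5 = 80.0%, Pacifica 45/66 = 68.2% → Coastal Air
Long-haul: Coastal Air 22/61 = 36.1%, Pacifica 1/6 = 16.7% → Coastal Air
Overall: Coastal Air 26/66 = 39.4%, Pacifica 46/72 = 63.9% → Pacifica
Coastal Air wins each route group but Pacifica wins overall — the comparison reverses. Coastal Air's flights skew toward long-haul, which has a lower base rate.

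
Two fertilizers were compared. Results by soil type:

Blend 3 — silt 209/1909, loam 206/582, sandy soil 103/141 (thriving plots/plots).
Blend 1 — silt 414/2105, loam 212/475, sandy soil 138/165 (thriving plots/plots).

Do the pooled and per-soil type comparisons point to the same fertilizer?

Silt: Blend 3 209/1909 = 10.9%, Blend 1 414/2105 = 19.7% → Blend 1
Loam: Blend 3 206/582 = 35.4%, Blend 1 212/475 = 44.6% → Blend 1
Sandy soil: Blend 3 103/141 = 73.0%, Blend 1 138/165 = 83.6% → Blend 1
Overall: Blend 3 518/2632 = 19.7%, Blend 1 764/2745 = 27.8% → Blend 1
Blend 1 wins overall and in every soil group — no reversal.

Yes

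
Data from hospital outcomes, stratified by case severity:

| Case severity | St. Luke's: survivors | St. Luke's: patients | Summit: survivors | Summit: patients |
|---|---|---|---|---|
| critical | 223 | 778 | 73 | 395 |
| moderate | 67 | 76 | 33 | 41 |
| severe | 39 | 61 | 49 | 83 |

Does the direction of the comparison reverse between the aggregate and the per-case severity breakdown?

No

Critical: St. Luke's 223/778 = 28.7%, Summit 73/395 = 18.5% → St. Luke's
Moderate: St. Luke's 67/76 = 88.2%, Summit 33/41 = 80.5% → St. Luke's
Severe: St. Luke's 39/61 = 63.9%, Summit 49/83 = 59.0% → St. Luke's
Overall: St. Luke's 329/915 = 36.0%, Summit 155/519 = 29.9% → St. Luke's
St. Luke's wins overall and in every case group — no reversal.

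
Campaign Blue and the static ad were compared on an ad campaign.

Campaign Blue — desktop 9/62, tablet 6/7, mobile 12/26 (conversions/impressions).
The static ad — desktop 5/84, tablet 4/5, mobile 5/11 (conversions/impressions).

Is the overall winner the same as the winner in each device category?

Desktop: Campaign Blue 9/62 = 14.5%, the static ad 5/84 = 6.0% → Campaign Blue
Tablet: Campaign Blue 6/7 = 85.7%, the static ad 4/5 = 80.0% → Campaign Blue
Mobile: Campaign Blue 12/26 = 46.2%, the static ad 5/11 = 45.5% → Campaign Blue
Overall: Campaign Blue 27/95 = 28.4%, the static ad 14/100 = 14.0% → Campaign Blue
Campaign Blue wins overall and in every device group — no reversal.

Yes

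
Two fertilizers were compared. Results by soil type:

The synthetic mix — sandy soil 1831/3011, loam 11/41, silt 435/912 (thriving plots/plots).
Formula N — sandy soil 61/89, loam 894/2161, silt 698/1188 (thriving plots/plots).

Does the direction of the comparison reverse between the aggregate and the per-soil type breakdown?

Yes

Sandy soil: the synthetic mix 1831/3011 = 60.8%, Formula N 61/89 = 68.5% → Formula N
Loam: the synthetic mix 11/41 = 26.8%, Formula N 894/2161 = 41.4% → Formula N
Silt: the synthetic mix 435/912 = 47.7%, Formula N 698/1188 = 58.8% → Formula N
Overall: the synthetic mix 2277/3964 = 57.4%, Formula N 1653/3438 = 48.1% → the synthetic mix
Formula N wins each soil group but the synthetic mix wins overall — the comparison reverses. Formula N's plots skew toward loam, which has a lower base rate.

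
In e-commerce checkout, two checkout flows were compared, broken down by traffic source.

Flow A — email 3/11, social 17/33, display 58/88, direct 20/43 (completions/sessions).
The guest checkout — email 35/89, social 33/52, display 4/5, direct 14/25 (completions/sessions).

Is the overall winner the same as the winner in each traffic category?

Email: Flow A 3/11 = 27.3%, the guest checkout 35/89 = 39.3% → the guest checkout
Social: Flow A 17/33 = 51.5%, the guest checkout 33/52 = 63.5% → the guest checkout
Display: Flow A 58/88 = 65.9%, the guest checkout 4/5 = 80.0% → the guest checkout
Direct: Flow A 20/43 = 46.5%, the guest checkout 14/25 = 56.0% → the guest checkout
Overall: Flow A 98/175 = 56.0%, the guest checkout 86/171 = 50.3% → Flow A
The guest checkout wins each traffic group but Flow A wins overall — the comparison reverses. The guest checkout's sessions skew toward email, which has a lower base rate.

No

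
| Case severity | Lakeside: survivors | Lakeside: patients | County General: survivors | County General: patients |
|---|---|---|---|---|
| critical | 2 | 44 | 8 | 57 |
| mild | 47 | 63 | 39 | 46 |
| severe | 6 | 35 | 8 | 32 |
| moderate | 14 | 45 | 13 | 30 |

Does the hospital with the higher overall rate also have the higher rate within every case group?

Critical: Lakeside 2/44 = 4.5%, County General 8/57 = 14.0% → County General
Mild: Lakeside 47/63 = 74.6%, County General 39/46 = 84.8% → County General
Severe: Lakeside 6/35 = 17.1%, County General 8/32 = 25.0% → County General
Moderate: Lakeside 14/45 = 31.1%, County General 13/30 = 43.3% → County General
Overall: Lakeside 69/187 = 36.9%, County General 68/165 = 41.2% → County General
County General wins overall and in every case group — no reversal.

Yes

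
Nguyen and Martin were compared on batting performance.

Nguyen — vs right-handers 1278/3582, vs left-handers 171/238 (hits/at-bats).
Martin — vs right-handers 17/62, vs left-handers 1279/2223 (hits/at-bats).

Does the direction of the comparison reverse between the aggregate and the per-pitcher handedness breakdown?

Vs right-handers: Nguyen 1278/3582 = 35.7%, Martin 17/62 = 27.4% → Nguyen
Vs left-handers: Nguyen 171/238 = 71.8%, Martin 1279/2223 = 57.5% → Nguyen
Overall: Nguyen 1449/3820 = 37.9%, Martin 1296/2285 = 56.7% → Martin
Nguyen wins each pitcher group but Martin wins overall — the comparison reverses. Nguyen's at-bats skew toward vs right-handers, which has a lower base rate.

Yes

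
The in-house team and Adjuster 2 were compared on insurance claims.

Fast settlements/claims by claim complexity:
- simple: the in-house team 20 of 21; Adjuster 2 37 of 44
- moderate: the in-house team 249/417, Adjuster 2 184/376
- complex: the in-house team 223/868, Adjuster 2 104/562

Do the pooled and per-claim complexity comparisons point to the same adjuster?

Simple: the in-house team 20/21 = 95.2%, Adjuster 2 37/44 = 84.1% → the in-house team
Moderate: the in-house team 249/417 = 59.7%, Adjuster 2 184/376 = 48.9% → the in-house team
Complex: the in-house team 223/868 = 25.7%, Adjuster 2 104/562 = 18.5% → the in-house team
Overall: the in-house team 492/1306 = 37.7%, Adjuster 2 325/982 = 33.1% → the in-house team
The in-house team wins overall and in every claim group — no reversal.

Yes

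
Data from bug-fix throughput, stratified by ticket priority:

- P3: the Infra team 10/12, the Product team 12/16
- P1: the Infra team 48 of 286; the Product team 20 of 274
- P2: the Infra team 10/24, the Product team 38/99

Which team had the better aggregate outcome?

P3: the Infra team 10/12 = 83.3%, the Product team 12/16 = 75.0% → the Infra team
P1: the Infra team 48/286 = 16.8%, the Product team 20/274 = 7.3% → the Infra team
P2: the Infra team 10/24 = 41.7%, the Product team 38/99 = 38.4% → the Infra team
Overall: the Infra team 68/322 = 21.1%, the Product team 70/389 = 18.0% → the Infra team

the Infra team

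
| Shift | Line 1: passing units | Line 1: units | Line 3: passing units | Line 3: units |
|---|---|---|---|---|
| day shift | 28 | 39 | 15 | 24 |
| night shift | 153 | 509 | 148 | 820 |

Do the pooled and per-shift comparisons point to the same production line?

Day shift: Line 1 28/39 = 71.8%, Line 3 15/24 = 62.5% → Line 1
Night shift: Line 1 153/509 = 30.1%, Line 3 148/820 = 18.0% → Line 1
Overall: Line 1 181/548 = 33.0%, Line 3 163/844 = 19.3% → Line 1
Line 1 wins overall and in every shift group — no reversal.

Yes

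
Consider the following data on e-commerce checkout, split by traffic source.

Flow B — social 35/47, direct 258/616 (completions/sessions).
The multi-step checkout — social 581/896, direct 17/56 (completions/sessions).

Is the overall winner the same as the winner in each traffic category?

No

Social: Flow B 35/47 = 74.5%, the multi-step checkout 581/896 = 64.8% → Flow B
Direct: Flow B 258/616 = 41.9%, the multi-step checkout 17/56 = 30.4% → Flow B
Overall: Flow B 293/663 = 44.2%, the multi-step checkout 598/952 = 62.8% → the multi-step checkout
Flow B wins each traffic group but the multi-step checkout wins overall — the comparison reverses. Flow B's sessions skew toward direct, which has a lower base rate.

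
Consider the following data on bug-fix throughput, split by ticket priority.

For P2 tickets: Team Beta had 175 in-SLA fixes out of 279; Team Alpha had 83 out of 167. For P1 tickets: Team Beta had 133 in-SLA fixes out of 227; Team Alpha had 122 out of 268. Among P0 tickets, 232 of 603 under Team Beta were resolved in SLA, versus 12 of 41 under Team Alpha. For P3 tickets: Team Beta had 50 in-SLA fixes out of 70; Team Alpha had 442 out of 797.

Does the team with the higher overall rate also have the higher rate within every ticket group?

No

P2: Team Beta 175/279 = 62.7%, Team Alpha 83/167 = 49.7% → Team Beta
P1: Team Beta 133/227 = 58.6%, Team Alpha 122/268 = 45.5% → Team Beta
P0: Team Beta 232/603 = 38.5%, Team Alpha 12/41 = 29.3% → Team Beta
P3: Team Beta 50/70 = 71.4%, Team Alpha 442/797 = 55.5% → Team Beta
Overall: Team Beta 590/1179 = 50.0%, Team Alpha 659/1273 = 51.8% → Team Alpha
Team Beta wins each ticket group but Team Alpha wins overall — the comparison reverses. Team Beta's tickets skew toward P0, which has a lower base rate.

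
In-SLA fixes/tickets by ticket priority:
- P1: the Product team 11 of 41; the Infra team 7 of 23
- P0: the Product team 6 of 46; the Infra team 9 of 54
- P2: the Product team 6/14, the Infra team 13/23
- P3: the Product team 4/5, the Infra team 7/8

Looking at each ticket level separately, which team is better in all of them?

the Infra team

P1: the Product team 11/41 = 26.8%, the Infra team 7/23 = 30.4% → the Infra team
P0: the Product team 6/46 = 13.0%, the Infra team 9/54 = 16.7% → the Infra team
P2: the Product team 6/14 = 42.9%, the Infra team 13/23 = 56.5% → the Infra team
P3: the Product team 4/5 = 80.0%, the Infra team 7/8 = 87.5% → the Infra team
The Infra team has the higher rate in all 4 groups.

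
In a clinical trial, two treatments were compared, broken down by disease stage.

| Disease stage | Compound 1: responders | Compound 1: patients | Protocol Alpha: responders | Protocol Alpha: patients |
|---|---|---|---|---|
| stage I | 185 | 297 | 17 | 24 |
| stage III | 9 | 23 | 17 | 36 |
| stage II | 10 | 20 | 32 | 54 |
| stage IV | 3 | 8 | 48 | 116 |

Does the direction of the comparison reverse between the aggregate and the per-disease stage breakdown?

Stage I: Compound 1 185/297 = 62.3%, Protocol Alpha 17/24 = 70.8% → Protocol Alpha
Stage III: Compound 1 9/23 = 39.1%, Protocol Alpha 17/36 = 47.2% → Protocol Alpha
Stage II: Compound 1 10/20 = 50.0%, Protocol Alpha 32/54 = 59.3% → Protocol Alpha
Stage IV: Compound 1 3/8 = 37.5%, Protocol Alpha 48/116 = 41.4% → Protocol Alpha
Overall: Compound 1 207/348 = 59.5%, Protocol Alpha 114/230 = 49.6% → Compound 1
Protocol Alpha wins each disease group but Compound 1 wins overall — the comparison reverses. Protocol Alpha's patients skew toward stage IV, which has a lower base rate.

Yes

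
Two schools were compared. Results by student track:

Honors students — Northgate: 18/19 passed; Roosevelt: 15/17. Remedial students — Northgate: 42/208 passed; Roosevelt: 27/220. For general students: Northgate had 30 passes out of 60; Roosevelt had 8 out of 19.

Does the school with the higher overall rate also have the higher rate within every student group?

Yes

Honors: Northgate 18/19 = 94.7%, Roosevelt 15/17 = 88.2% → Northgate
Remedial: Northgate 42/208 = 20.2%, Roosevelt 27/220 = 12.3% → Northgate
General: Northgate 30/60 = 50.0%, Roosevelt 8/19 = 42.1% → Northgate
Overall: Northgate 90/287 = 31.4%, Roosevelt 50/256 = 19.5% → Northgate
Northgate wins overall and in every student group — no reversal.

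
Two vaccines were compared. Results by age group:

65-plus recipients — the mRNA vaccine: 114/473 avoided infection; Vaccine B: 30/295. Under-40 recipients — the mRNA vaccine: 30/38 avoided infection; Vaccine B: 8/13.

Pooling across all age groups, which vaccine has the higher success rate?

the mRNA vaccine

65-plus: the mRNA vaccine 114/473 = 24.1%, Vaccine B 30/295 = 10.2% → the mRNA vaccine
Under-40: the mRNA vaccine 30/38 = 78.9%, Vaccine B 8/13 = 61.5% → the mRNA vaccine
Overall: the mRNA vaccine 144/511 = 28.2%, Vaccine B 38/308 = 12.3% → the mRNA vaccine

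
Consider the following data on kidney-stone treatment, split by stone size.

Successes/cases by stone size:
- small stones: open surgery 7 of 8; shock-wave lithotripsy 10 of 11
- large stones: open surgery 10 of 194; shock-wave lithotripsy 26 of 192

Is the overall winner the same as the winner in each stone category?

Yes

Small stones: open surgery 7/8 = 87.5%, shock-wave lithotripsy 10/11 = 90.9% → shock-wave lithotripsy
Large stones: open surgery 10/194 = 5.2%, shock-wave lithotripsy 26/192 = 13.5% → shock-wave lithotripsy
Overall: open surgery 17/202 = 8.4%, shock-wave lithotripsy 36/203 = 17.7% → shock-wave lithotripsy
Shock-wave lithotripsy wins overall and in every stone group — no reversal.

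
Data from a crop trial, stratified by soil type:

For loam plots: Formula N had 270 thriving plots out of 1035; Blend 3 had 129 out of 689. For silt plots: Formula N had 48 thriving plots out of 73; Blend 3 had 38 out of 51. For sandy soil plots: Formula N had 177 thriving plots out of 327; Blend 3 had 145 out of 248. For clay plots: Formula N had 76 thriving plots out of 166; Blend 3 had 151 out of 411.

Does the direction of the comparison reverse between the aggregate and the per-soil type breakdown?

No

Loam: Formula N 270/1035 = 26.1%, Blend 3 129/689 = 18.7% → Formula N
Silt: Formula N 48/73 = 65.8%, Blend 3 38/51 = 74.5% → Blend 3
Sandy soil: Formula N 177/327 = 54.1%, Blend 3 145/248 = 58.5% → Blend 3
Clay: Formula N 76/166 = 45.8%, Blend 3 151/411 = 36.7% → Formula N
Overall: Formula N 571/1601 = 35.7%, Blend 3 463/1399 = 33.1% → Formula N
Neither sweeps: Formula N wins 2 of 4 groups, Blend 3 wins 2. Formula N wins overall but not every group — no Simpson reversal.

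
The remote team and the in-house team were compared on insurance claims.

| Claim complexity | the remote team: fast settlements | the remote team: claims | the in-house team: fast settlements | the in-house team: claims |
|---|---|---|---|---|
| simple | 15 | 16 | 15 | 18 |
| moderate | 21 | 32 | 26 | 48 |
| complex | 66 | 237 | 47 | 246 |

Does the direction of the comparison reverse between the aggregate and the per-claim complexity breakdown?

Simple: the remote team 15/16 = 93.8%, the in-house team 15/18 = 83.3% → the remote team
Moderate: the remote team 21/32 = 65.6%, the in-house team 26/48 = 54.2% → the remote team
Complex: the remote team 66/237 = 27.8%, the in-house team 47/246 = 19.1% → the remote team
Overall: the remote team 102/285 = 35.8%, the in-house team 88/312 = 28.2% → the remote team
The remote team wins overall and in every claim group — no reversal.

No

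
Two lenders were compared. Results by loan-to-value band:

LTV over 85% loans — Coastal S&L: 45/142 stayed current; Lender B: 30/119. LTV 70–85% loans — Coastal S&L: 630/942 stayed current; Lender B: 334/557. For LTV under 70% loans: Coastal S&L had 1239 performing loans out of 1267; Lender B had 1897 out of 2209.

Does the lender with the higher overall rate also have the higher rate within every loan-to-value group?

Yes

LTV over 85%: Coastal S&L 45/142 = 31.7%, Lender B 30/119 = 25.2% → Coastal S&L
LTV 70–85%: Coastal S&L 630/942 = 66.9%, Lender B 334/557 = 60.0% → Coastal S&L
LTV under 70%: Coastal S&L 1239/1267 = 97.8%, Lender B 1897/2209 = 85.9% → Coastal S&L
Overall: Coastal S&L 1914/2351 = 81.4%, Lender B 2261/2885 = 78.4% → Coastal S&L
Coastal S&L wins overall and in every loan-to-value group — no reversal.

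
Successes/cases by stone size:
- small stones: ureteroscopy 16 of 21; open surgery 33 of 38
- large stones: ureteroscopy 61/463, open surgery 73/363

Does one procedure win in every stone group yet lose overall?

No

Small stones: ureteroscopy 16/21 = 76.2%, open surgery 33/38 = 86.8% → open surgery
Large stones: ureteroscopy 61/463 = 13.2%, open surgery 73/363 = 20.1% → open surgery
Overall: ureteroscopy 77/484 = 15.9%, open surgery 106/401 = 26.4% → open surgery
Open surgery wins overall and in every stone group — no reversal.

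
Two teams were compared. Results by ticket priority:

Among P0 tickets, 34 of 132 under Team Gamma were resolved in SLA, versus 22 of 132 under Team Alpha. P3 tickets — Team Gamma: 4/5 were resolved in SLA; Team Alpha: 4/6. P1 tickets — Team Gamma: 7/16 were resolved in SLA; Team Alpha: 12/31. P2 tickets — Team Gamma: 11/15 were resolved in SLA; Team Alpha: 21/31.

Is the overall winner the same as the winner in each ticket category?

Yes

P0: Team Gamma 34/132 = 25.8%, Team Alpha 22/132 = 16.7% → Team Gamma
P3: Team Gamma 4/5 = 80.0%, Team Alpha 4/6 = 66.7% → Team Gamma
P1: Team Gamma 7/16 = 43.8%, Team Alpha 12/31 = 38.7% → Team Gamma
P2: Team Gamma 11/15 = 73.3%, Team Alpha 21/31 = 67.7% → Team Gamma
Overall: Team Gamma 56/168 = 33.3%, Team Alpha 59/200 = 29.5% → Team Gamma
Team Gamma wins overall and in every ticket group — no reversal.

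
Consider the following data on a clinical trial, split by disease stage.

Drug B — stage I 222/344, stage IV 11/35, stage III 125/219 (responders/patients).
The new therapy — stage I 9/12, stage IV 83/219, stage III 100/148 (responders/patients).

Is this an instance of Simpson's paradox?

Yes

Stage I: Drug B 222/344 = 64.5%, the new therapy 9/12 = 75.0% → the new therapy
Stage IV: Drug B 11/35 = 31.4%, the new therapy 83/219 = 37.9% → the new therapy
Stage III: Drug B 125/219 = 57.1%, the new therapy 100/148 = 67.6% → the new therapy
Overall: Drug B 358/598 = 59.9%, the new therapy 192/379 = 50.7% → Drug B
The new therapy wins each disease group but Drug B wins overall — the comparison reverses. The new therapy's patients skew toward stage IV, which has a lower base rate.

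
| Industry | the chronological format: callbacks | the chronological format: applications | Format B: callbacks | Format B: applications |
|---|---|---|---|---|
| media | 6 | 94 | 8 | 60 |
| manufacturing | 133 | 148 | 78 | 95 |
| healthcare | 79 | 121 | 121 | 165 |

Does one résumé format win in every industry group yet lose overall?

Media: the chronological format 6/94 = 6.4%, Format B 8/60 = 13.3% → Format B
Manufacturing: the chronological format 133/148 = 89.9%, Format B 78/95 = 82.1% → the chronological format
Healthcare: the chronological format 79/121 = 65.3%, Format B 121/165 = 73.3% → Format B
Overall: the chronological format 218/363 = 60.1%, Format B 207/320 = 64.7% → Format B
Neither sweeps: the chronological format wins 1 of 3 groups, Format B wins 2. Format B wins overall but not every group — no Simpson reversal.

No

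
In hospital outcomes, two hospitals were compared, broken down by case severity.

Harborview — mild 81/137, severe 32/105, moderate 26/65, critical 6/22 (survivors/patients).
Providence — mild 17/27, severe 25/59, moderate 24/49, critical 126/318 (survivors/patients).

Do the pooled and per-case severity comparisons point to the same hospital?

Mild: Harborview 81/137 = 59.1%, Providence 17/27 = 63.0% → Providence
Severe: Harborview 32/105 = 30.5%, Providence 25/59 = 42.4% → Providence
Moderate: Harborview 26/65 = 40.0%, Providence 24/49 = 49.0% → Providence
Critical: Harborview 6/22 = 27.3%, Providence 126/318 = 39.6% → Providence
Overall: Harborview 145/329 = 44.1%, Providence 192/453 = 42.4% → Harborview
Providence wins each case group but Harborview wins overall — the comparison reverses. Providence's patients skew toward critical, which has a lower base rate.

No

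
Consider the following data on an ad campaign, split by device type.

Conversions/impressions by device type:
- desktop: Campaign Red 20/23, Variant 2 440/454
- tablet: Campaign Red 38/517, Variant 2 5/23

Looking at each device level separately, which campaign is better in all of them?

Variant 2

Desktop: Campaign Red 20/23 = 87.0%, Variant 2 440/454 = 96.9% → Variant 2
Tablet: Campaign Red 38/517 = 7.4%, Variant 2 5/23 = 21.7% → Variant 2
Variant 2 has the higher rate in both groups.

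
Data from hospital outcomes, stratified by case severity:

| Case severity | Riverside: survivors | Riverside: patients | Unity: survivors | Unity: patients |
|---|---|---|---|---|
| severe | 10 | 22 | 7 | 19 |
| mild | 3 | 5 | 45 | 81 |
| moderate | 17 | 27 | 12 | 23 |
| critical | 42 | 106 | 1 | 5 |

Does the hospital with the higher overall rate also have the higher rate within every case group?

Severe: Riverside 10/22 = 45.5%, Unity 7/19 = 36.8% → Riverside
Mild: Riverside 3/5 = 60.0%, Unity 45/81 = 55.6% → Riverside
Moderate: Riverside 17/27 = 63.0%, Unity 12/23 = 52.2% → Riverside
Critical: Riverside 42/106 = 39.6%, Unity 1/5 = 20.0% → Riverside
Overall: Riverside 72/160 = 45.0%, Unity 65/128 = 50.8% → Unity
Riverside wins each case group but Unity wins overall — the comparison reverses. Riverside's patients skew toward critical, which has a lower base rate.

No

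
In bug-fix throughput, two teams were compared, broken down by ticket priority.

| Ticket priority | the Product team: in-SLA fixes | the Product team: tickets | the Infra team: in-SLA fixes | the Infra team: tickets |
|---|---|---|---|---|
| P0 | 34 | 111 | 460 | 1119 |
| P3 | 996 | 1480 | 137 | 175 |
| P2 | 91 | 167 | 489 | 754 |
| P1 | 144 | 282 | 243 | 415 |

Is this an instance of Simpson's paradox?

P0: the Product team 34/111 = 30.6%, the Infra team 460/1119 = 41.1% → the Infra team
P3: the Product team 996/1480 = 67.3%, the Infra team 137/175 = 78.3% → the Infra team
P2: the Product team 91/167 = 54.5%, the Infra team 489/754 = 64.9% → the Infra team
P1: the Product team 144/282 = 51.1%, the Infra team 243/415 = 58.6% → the Infra team
Overall: the Product team 1265/2040 = 62.0%, the Infra team 1329/2463 = 54.0% → the Product team
The Infra team wins each ticket group but the Product team wins overall — the comparison reverses. The Infra team's tickets skew toward P0, which has a lower base rate.

Yes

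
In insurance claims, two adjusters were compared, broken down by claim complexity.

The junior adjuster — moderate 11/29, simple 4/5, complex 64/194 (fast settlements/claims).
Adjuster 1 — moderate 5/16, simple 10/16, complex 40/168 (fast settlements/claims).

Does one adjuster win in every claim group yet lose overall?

Moderate: the junior adjuster 11/29 = 37.9%, Adjuster 1 5/16 = 31.2% → the junior adjuster
Simple: the junior adjuster 4/5 = 80.0%, Adjuster 1 10/16 = 62.5% → the junior adjuster
Complex: the junior adjuster 64/194 = 33.0%, Adjuster 1 40/168 = 23.8% → the junior adjuster
Overall: the junior adjuster 79/228 = 34.6%, Adjuster 1 55/200 = 27.5% → the junior adjuster
The junior adjuster wins overall and in every claim group — no reversal.

No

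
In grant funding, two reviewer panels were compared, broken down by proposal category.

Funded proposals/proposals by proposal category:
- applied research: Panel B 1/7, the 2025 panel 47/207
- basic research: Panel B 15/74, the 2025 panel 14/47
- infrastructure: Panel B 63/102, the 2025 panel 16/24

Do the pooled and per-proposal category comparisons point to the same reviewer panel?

Applied research: Panel B 1/7 = 14.3%, the 2025 panel 47/207 = 22.7% → the 2025 panel
Basic research: Panel B 15/74 = 20.3%, the 2025 panel 14/47 = 29.8% → the 2025 panel
Infrastructure: Panel B 63/102 = 61.8%, the 2025 panel 16/24 = 66.7% → the 2025 panel
Overall: Panel B 79/183 = 43.2%, the 2025 panel 77/278 = 27.7% → Panel B
The 2025 panel wins each proposal group but Panel B wins overall — the comparison reverses. The 2025 panel's proposals skew toward applied research, which has a lower base rate.

No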